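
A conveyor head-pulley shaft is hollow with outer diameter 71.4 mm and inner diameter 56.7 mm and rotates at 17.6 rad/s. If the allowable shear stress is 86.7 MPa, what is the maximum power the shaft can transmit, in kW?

65.7 kW

J = π(d_o⁴ − d_i⁴)/32 = π(0.0714⁴ − 0.0567⁴)/32 = 1.537×10^-6 m⁴.
T_max = τ_allow·J/r = 8.67×10^7 × 1.537×10^-6 / 0.0357 = 3732 N·m.
ω = 17.6 rad/s, so P_max = T_max·ω = 6.569×10^4 W.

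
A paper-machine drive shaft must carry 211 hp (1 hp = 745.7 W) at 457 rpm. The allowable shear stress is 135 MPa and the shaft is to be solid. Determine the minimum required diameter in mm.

ω = 2π·457/60 = 47.86 rad/s, so T = P/ω = 211×745.7 / 47.86 = 3288 N·m.
For a solid shaft τ_max = 16T/(πd³), so d = (16T/(π τ_allow))^(1/3) = (16·3288/(π·1.35×10^8))^(1/3) = 0.04987 m.

49.9 mm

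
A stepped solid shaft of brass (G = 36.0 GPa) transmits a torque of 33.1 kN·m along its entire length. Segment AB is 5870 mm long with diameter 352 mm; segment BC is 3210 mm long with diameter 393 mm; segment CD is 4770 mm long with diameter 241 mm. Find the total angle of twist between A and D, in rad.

J_AB = π(0.352)⁴/32 = 1.51×10^-3 m⁴; J_BC = π(0.393)⁴/32 = 2.34×10^-3 m⁴; J_CD = π(0.241)⁴/32 = 3.31×10^-4 m⁴.
θ = (T/G)·Σ L_i/J_i = (33100/36.0×10⁹)·(5.87/1.51×10^-3 + 3.21/2.34×10^-3 + 4.77/3.31×10^-4) = 0.01808 rad.

0.0181 rad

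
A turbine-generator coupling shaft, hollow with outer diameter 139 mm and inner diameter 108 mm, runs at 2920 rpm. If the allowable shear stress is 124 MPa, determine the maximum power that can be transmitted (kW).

J = π(d_o⁴ − d_i⁴)/32 = π(0.139⁴ − 0.108⁴)/32 = 2.329×10^-5 m⁴.
T_max = τ_allow·J/r = 1.24×10^8 × 2.329×10^-5 / 0.0695 = 41560 N·m.
ω = 2π·2920/60 = 305.8 rad/s, so P_max = T_max·ω = 1.271×10^7 W.

12700 kW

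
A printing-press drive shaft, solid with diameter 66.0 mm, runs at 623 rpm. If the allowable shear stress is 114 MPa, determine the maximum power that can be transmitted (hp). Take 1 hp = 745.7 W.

J = πd⁴/32 = π(0.0660)⁴/32 = 1.863×10^-6 m⁴.
T_max = τ_allow·J/r = 1.14×10^8 × 1.863×10^-6 / 0.0330 = 6435 N·m.
ω = 2π·623/60 = 65.24 rad/s, so P_max = T_max·ω = 4.198×10^5 W.

563 hp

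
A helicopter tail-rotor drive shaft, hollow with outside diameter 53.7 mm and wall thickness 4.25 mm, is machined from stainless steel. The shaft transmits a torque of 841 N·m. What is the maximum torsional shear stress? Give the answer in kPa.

55500 kPa

J = π(d_o⁴ − d_i⁴)/32 = π(0.0537⁴ − 0.0452⁴)/32 = 4.066×10^-7 m⁴.
τ_max = T·r/J = 841.0 × 0.0269 / 4.066×10^-7 = 5.553×10^7 Pa.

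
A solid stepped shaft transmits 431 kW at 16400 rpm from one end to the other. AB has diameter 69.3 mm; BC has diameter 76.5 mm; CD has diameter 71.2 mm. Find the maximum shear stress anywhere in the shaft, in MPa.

ω = 2π·16400/60 = 1717 rad/s, so T = P/ω = 431×10³ / 1717 = 251.0 N·m.
Under the same torque, τ_max = 16T/(πd³) is largest where d is smallest — segment AB (d = 69.3 mm).
τ_max = 16·251.0/(π·(0.0693)³) = 3.840×10^6 Pa.

3.84 MPa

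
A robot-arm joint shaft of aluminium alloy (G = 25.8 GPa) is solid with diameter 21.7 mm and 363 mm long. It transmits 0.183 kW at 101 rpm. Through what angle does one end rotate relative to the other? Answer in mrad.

ω = 2π·101/60 = 10.58 rad/s, so T = P/ω = 0.183×10³ / 10.58 = 17.30 N·m.
J = πd⁴/32 = π(0.0217)⁴/32 = 2.177×10^-8 m⁴.
θ = T·L/(G·J) = 17.30 × 0.363 / (25.8×10⁹ × 2.177×10^-8) = 0.01118 rad.

11.2 mrad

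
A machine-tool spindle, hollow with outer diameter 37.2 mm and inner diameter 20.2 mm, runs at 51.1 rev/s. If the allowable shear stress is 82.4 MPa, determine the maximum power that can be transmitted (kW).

244 kW

J = π(d_o⁴ − d_i⁴)/32 = π(0.0372⁴ − 0.0202⁴)/32 = 1.717×10^-7 m⁴.
T_max = τ_allow·J/r = 8.24×10^7 × 1.717×10^-7 / 0.0186 = 760.5 N·m.
ω = 2π·51.1 = 321.1 rad/s, so P_max = T_max·ω = 2.442×10^5 W.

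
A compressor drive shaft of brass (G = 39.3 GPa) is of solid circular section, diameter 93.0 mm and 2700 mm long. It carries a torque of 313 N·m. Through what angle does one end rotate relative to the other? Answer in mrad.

J = πd⁴/32 = π(0.0930)⁴/32 = 7.344×10^-6 m⁴.
θ = T·L/(G·J) = 313.0 × 2.70 / (39.3×10⁹ × 7.344×10^-6) = 2.928×10^-3 rad.

2.93 mrad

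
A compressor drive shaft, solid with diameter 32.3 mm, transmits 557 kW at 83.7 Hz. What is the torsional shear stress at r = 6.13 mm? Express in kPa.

ω = 2π·83.7 = 525.9 rad/s, so T = P/ω = 557×10³ / 525.9 = 1059 N·m.
J = πd⁴/32 = π(0.0323)⁴/32 = 1.069×10^-7 m⁴.
Shear stress varies linearly with radius: τ = T·r/J = 1059 × 0.00613 / 1.069×10^-7 = 6.076×10^7 Pa.

60800 kPa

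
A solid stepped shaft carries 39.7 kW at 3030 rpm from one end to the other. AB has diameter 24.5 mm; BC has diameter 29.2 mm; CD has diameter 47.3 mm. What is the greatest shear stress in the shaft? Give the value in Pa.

4.33e7 Pa

ω = 2π·3030/60 = 317.3 rad/s, so T = P/ω = 39.7×10³ / 317.3 = 125.1 N·m.
Under the same torque, τ_max = 16T/(πd³) is largest where d is smallest — segment AB (d = 24.5 mm).
τ_max = 16·125.1/(π·(0.0245)³) = 4.333×10^7 Pa.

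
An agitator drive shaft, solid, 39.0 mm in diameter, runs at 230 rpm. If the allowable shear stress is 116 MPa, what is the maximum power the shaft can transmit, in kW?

J = πd⁴/32 = π(0.0390)⁴/32 = 2.271×10^-7 m⁴.
T_max = τ_allow·J/r = 1.16×10^8 × 2.271×10^-7 / 0.0195 = 1351 N·m.
ω = 2π·230/60 = 24.09 rad/s, so P_max = T_max·ω = 3.254×10^4 W.

32.5 kW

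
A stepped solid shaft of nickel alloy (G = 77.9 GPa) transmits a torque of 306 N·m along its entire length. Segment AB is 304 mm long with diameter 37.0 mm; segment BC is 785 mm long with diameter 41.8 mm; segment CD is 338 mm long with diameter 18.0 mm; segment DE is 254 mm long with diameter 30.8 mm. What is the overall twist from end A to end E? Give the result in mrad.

J_AB = π(0.0370)⁴/32 = 1.84×10^-7 m⁴; J_BC = π(0.0418)⁴/32 = 3.00×10^-7 m⁴; J_CD = π(0.0180)⁴/32 = 1.03×10^-8 m⁴; J_DE = π(0.0308)⁴/32 = 8.83×10^-8 m⁴.
θ = (T/G)·Σ L_i/J_i = (306.0/77.9×10⁹)·(0.304/1.84×10^-7 + 0.785/3.00×10^-7 + 0.338/1.03×10^-8 + 0.254/8.83×10^-8) = 0.1569 rad.

157 mrad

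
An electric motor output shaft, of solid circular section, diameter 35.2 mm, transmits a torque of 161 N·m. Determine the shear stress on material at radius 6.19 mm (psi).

959 psi

J = πd⁴/32 = π(0.0352)⁴/32 = 1.507×10^-7 m⁴.
Shear stress varies linearly with radius: τ = T·r/J = 161.0 × 0.00619 / 1.507×10^-7 = 6.612×10^6 Pa.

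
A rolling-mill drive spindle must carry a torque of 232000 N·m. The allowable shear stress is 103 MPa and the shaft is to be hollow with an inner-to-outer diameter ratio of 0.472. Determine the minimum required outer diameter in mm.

229 mm

For a hollow shaft with d_i/d_o = 0.472: τ_max = 16T/(π d_o³ (1−k⁴)), so d_o = [16T/(π τ_allow (1−k⁴))]^(1/3) = [16·232000/(π·1.03×10^8·0.9504)]^(1/3) = 0.2294 m.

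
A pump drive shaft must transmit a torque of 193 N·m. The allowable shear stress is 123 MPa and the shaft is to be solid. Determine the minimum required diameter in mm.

For a solid shaft τ_max = 16T/(πd³), so d = (16T/(π τ_allow))^(1/3) = (16·193.0/(π·1.23×10^8))^(1/3) = 0.01999 m.

20.0 mm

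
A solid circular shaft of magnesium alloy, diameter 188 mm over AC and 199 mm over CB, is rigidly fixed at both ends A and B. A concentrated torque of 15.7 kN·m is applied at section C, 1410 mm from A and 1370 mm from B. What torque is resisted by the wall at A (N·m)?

6850 N·m

Compatibility: T_A·a/J_AC = T_B·b/J_CB with T_A + T_B = T₀.
J_AC = 1.23×10^-4 m⁴, J_CB = 1.54×10^-4 m⁴, so T_A = T₀·(J_AC/a)/((J_AC/a)+(J_CB/b)) = 6850 N·m, T_B = 8850 N·m.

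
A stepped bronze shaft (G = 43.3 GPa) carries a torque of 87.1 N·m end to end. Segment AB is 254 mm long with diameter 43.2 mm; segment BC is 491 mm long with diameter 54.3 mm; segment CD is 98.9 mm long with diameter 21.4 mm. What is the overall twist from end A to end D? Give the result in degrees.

0.706°

J_AB = π(0.0432)⁴/32 = 3.42×10^-7 m⁴; J_BC = π(0.0543)⁴/32 = 8.53×10^-7 m⁴; J_CD = π(0.0214)⁴/32 = 2.06×10^-8 m⁴.
θ = (T/G)·Σ L_i/J_i = (87.10/43.3×10⁹)·(0.254/3.42×10^-7 + 0.491/8.53×10^-7 + 0.0989/2.06×10^-8) = 0.01231 rad.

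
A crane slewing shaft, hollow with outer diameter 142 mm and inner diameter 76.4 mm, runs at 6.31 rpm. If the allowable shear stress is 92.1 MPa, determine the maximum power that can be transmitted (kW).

J = π(d_o⁴ − d_i⁴)/32 = π(0.142⁴ − 0.0764⁴)/32 = 3.657×10^-5 m⁴.
T_max = τ_allow·J/r = 9.21×10^7 × 3.657×10^-5 / 0.0710 = 47440 N·m.
ω = 2π·6.31/60 = 0.6608 rad/s, so P_max = T_max·ω = 3.135×10^4 W.

31.3 kW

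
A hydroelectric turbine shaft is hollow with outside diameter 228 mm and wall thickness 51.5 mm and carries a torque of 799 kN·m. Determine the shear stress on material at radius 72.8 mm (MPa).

241 MPa

J = π(d_o⁴ − d_i⁴)/32 = π(0.228⁴ − 0.125⁴)/32 = 2.413×10^-4 m⁴.
Shear stress varies linearly with radius: τ = T·r/J = 799000 × 0.0728 / 2.413×10^-4 = 2.410×10^8 Pa.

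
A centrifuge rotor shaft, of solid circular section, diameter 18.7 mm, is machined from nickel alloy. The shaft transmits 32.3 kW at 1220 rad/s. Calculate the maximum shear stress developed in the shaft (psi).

ω = 1220 rad/s, so T = P/ω = 32.3×10³ / 1220 = 26.48 N·m.
J = πd⁴/32 = π(0.0187)⁴/32 = 1.201×10^-8 m⁴.
τ_max = T·r/J = 26.48 × 0.00935 / 1.201×10^-8 = 2.062×10^7 Pa.

2990 psi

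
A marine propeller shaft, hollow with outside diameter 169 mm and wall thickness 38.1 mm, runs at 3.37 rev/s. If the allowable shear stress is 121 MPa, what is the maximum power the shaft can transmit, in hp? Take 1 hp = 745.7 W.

J = π(d_o⁴ − d_i⁴)/32 = π(0.169⁴ − 0.0928⁴)/32 = 7.280×10^-5 m⁴.
T_max = τ_allow·J/r = 1.21×10^8 × 7.280×10^-5 / 0.0845 = 104300 N·m.
ω = 2π·3.37 = 21.17 rad/s, so P_max = T_max·ω = 2.207×10^6 W.

2960 hp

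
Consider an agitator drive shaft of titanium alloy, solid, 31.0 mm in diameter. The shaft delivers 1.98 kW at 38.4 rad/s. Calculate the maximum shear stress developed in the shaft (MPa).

8.81 MPa

ω = 38.4 rad/s, so T = P/ω = 1.98×10³ / 38.40 = 51.56 N·m.
J = πd⁴/32 = π(0.0310)⁴/32 = 9.067×10^-8 m⁴.
τ_max = T·r/J = 51.56 × 0.0155 / 9.067×10^-8 = 8.815×10^6 Pa.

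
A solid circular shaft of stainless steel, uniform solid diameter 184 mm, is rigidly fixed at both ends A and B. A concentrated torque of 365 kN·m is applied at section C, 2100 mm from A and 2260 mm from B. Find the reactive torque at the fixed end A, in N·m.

With uniform GJ and both ends fixed, compatibility θ_AC = θ_CB gives T_A·a = T_B·b, together with T_A + T_B = T₀.
T_A = T₀·b/(a+b) = 365000·2260/4360 = 189200 N·m; T_B = 175800 N·m.

189000 N·m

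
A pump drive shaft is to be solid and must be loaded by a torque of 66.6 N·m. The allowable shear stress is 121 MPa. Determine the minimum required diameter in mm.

14.1 mm

For a solid shaft τ_max = 16T/(πd³), so d = (16T/(π τ_allow))^(1/3) = (16·66.60/(π·1.21×10^8))^(1/3) = 0.01410 m.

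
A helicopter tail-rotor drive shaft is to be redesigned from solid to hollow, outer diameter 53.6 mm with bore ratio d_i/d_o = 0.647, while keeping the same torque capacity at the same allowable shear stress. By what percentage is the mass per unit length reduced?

33.9 %

Equal τ_max and T ⇒ the solid shaft needs d_s³ = d_o³(1−k⁴), so d_s = 53.6·(1−0.647⁴)^(1/3) = 50.27 mm.
Area ratio A_h/A_s = d_o²(1−k²)/d_s² = (1−k²)/(1−k⁴)^(2/3) = 0.6611.
Mass saving = 1 − 0.6611 = 33.9 %.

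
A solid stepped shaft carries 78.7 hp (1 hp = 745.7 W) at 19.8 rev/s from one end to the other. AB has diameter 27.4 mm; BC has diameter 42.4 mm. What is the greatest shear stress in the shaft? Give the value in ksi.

16.9 ksi

ω = 2π·19.8 = 124.4 rad/s, so T = P/ω = 78.7×745.7 / 124.4 = 471.7 N·m.
Under the same torque, τ_max = 16T/(πd³) is largest where d is smallest — segment AB (d = 27.4 mm).
τ_max = 16·471.7/(π·(0.0274)³) = 1.168×10^8 Pa.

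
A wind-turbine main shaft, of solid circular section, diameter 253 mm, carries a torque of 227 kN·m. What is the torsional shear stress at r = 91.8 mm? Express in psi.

7510 psi

J = πd⁴/32 = π(0.253)⁴/32 = 4.022×10^-4 m⁴.
Shear stress varies linearly with radius: τ = T·r/J = 227000 × 0.0918 / 4.022×10^-4 = 5.181×10^7 Pa.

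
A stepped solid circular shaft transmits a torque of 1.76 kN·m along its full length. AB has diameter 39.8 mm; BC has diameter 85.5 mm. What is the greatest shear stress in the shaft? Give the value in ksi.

Under the same torque, τ_max = 16T/(πd³) is largest where d is smallest — segment AB (d = 39.8 mm).
τ_max = 16·1760/(π·(0.0398)³) = 1.422×10^8 Pa.

20.6 ksi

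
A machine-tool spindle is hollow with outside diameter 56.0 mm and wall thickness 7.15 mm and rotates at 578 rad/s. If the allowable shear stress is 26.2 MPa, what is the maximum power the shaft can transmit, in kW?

362 kW

J = π(d_o⁴ − d_i⁴)/32 = π(0.0560⁴ − 0.0417⁴)/32 = 6.686×10^-7 m⁴.
T_max = τ_allow·J/r = 2.62×10^7 × 6.686×10^-7 / 0.0280 = 625.7 N·m.
ω = 578 rad/s, so P_max = T_max·ω = 3.616×10^5 W.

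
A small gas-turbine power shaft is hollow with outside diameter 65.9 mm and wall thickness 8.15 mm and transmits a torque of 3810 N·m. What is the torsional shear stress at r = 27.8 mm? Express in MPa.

J = π(d_o⁴ − d_i⁴)/32 = π(0.0659⁴ − 0.0496⁴)/32 = 1.257×10^-6 m⁴.
Shear stress varies linearly with radius: τ = T·r/J = 3810 × 0.0278 / 1.257×10^-6 = 8.424×10^7 Pa.

84.2 MPa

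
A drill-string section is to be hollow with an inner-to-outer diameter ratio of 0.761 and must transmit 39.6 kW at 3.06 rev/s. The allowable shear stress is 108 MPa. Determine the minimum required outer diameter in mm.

ω = 2π·3.06 = 19.23 rad/s, so T = P/ω = 39.6×10³ / 19.23 = 2060 N·m.
For a hollow shaft with d_i/d_o = 0.761: τ_max = 16T/(π d_o³ (1−k⁴)), so d_o = [16T/(π τ_allow (1−k⁴))]^(1/3) = [16·2060/(π·1.08×10^8·0.6646)]^(1/3) = 0.05267 m.

52.7 mm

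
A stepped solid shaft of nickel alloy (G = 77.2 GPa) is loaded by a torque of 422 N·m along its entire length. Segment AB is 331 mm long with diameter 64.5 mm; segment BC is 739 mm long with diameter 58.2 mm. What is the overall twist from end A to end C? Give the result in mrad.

J_AB = π(0.0645)⁴/32 = 1.70×10^-6 m⁴; J_BC = π(0.0582)⁴/32 = 1.13×10^-6 m⁴.
θ = (T/G)·Σ L_i/J_i = (422.0/77.2×10⁹)·(0.331/1.70×10^-6 + 0.739/1.13×10^-6) = 4.651×10^-3 rad.

4.65 mrad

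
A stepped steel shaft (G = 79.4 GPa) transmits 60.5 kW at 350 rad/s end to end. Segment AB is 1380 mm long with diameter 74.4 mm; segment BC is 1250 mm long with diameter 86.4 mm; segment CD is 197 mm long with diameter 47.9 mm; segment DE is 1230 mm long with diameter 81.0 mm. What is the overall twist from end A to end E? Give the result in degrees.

0.170°

ω = 350 rad/s, so T = P/ω = 60.5×10³ / 350.0 = 172.9 N·m.
J_AB = π(0.0744)⁴/32 = 3.01×10^-6 m⁴; J_BC = π(0.0864)⁴/32 = 5.47×10^-6 m⁴; J_CD = π(0.0479)⁴/32 = 5.17×10^-7 m⁴; J_DE = π(0.0810)⁴/32 = 4.23×10^-6 m⁴.
θ = (T/G)·Σ L_i/J_i = (172.9/79.4×10⁹)·(1.38/3.01×10^-6 + 1.25/5.47×10^-6 + 0.197/5.17×10^-7 + 1.23/4.23×10^-6) = 2.960×10^-3 rad.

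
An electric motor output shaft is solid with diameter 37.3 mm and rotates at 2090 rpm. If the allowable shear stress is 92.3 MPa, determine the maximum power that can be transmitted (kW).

206 kW

J = πd⁴/32 = π(0.0373)⁴/32 = 1.900×10^-7 m⁴.
T_max = τ_allow·J/r = 9.23×10^7 × 1.900×10^-7 / 0.0186 = 940.5 N·m.
ω = 2π·2090/60 = 218.9 rad/s, so P_max = T_max·ω = 2.058×10^5 W.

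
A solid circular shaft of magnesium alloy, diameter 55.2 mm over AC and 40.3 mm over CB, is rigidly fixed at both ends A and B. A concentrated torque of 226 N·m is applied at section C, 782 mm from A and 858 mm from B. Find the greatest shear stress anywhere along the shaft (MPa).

5.44 MPa

Compatibility: T_A·a/J_AC = T_B·b/J_CB with T_A + T_B = T₀.
J_AC = 9.11×10^-7 m⁴, J_CB = 2.59×10^-7 m⁴, so T_A = T₀·(J_AC/a)/((J_AC/a)+(J_CB/b)) = 179.5 N·m, T_B = 46.48 N·m.
τ in each portion: τ_AC = 5.44×10^6 Pa, τ_CB = 3.62×10^6 Pa; maximum is in AC.
τ_max = T_AC·r/J = 179.5·0.0276/9.11×10^-7 = 5.436×10^6 Pa.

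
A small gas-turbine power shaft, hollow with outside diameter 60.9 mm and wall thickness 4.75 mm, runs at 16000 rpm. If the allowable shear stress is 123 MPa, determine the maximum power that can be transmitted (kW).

J = π(d_o⁴ − d_i⁴)/32 = π(0.0609⁴ − 0.0514⁴)/32 = 6.652×10^-7 m⁴.
T_max = τ_allow·J/r = 1.23×10^8 × 6.652×10^-7 / 0.0304 = 2687 N·m.
ω = 2π·16000/60 = 1676 rad/s, so P_max = T_max·ω = 4.502×10^6 W.

4500 kW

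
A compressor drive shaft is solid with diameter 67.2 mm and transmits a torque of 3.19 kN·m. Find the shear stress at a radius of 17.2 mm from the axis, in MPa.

J = πd⁴/32 = π(0.0672)⁴/32 = 2.002×10^-6 m⁴.
Shear stress varies linearly with radius: τ = T·r/J = 3190 × 0.0172 / 2.002×10^-6 = 2.741×10^7 Pa.

27.4 MPa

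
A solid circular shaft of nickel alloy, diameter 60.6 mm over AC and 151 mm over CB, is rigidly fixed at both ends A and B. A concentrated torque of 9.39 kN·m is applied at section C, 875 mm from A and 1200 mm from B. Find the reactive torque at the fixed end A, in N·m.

323 N·m

Compatibility: T_A·a/J_AC = T_B·b/J_CB with T_A + T_B = T₀.
J_AC = 1.32×10^-6 m⁴, J_CB = 5.10×10^-5 m⁴, so T_A = T₀·(J_AC/a)/((J_AC/a)+(J_CB/b)) = 322.6 N·m, T_B = 9067 N·m.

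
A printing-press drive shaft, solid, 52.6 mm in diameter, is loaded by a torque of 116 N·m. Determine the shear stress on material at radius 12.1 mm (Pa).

1.87e6 Pa

J = πd⁴/32 = π(0.0526)⁴/32 = 7.515×10^-7 m⁴.
Shear stress varies linearly with radius: τ = T·r/J = 116.0 × 0.0121 / 7.515×10^-7 = 1.868×10^6 Pa.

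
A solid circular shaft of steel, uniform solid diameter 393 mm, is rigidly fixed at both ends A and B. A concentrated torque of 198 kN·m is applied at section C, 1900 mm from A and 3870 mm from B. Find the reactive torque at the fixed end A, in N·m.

133000 N·m

With uniform GJ and both ends fixed, compatibility θ_AC = θ_CB gives T_A·a = T_B·b, together with T_A + T_B = T₀.
T_A = T₀·b/(a+b) = 198000·3870/5770 = 132800 N·m; T_B = 65200 N·m.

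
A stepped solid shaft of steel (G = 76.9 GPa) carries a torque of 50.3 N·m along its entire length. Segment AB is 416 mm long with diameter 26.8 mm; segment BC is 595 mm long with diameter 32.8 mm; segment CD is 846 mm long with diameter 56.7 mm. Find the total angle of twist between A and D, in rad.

0.00934 rad

J_AB = π(0.0268)⁴/32 = 5.06×10^-8 m⁴; J_BC = π(0.0328)⁴/32 = 1.14×10^-7 m⁴; J_CD = π(0.0567)⁴/32 = 1.01×10^-6 m⁴.
θ = (T/G)·Σ L_i/J_i = (50.30/76.9×10⁹)·(0.416/5.06×10^-8 + 0.595/1.14×10^-7 + 0.846/1.01×10^-6) = 9.343×10^-3 rad.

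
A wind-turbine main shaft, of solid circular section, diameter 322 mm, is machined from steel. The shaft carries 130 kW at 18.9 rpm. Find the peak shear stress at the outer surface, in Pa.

1.00e7 Pa

ω = 2π·18.9/60 = 1.979 rad/s, so T = P/ω = 130×10³ / 1.979 = 65680 N·m.
J = πd⁴/32 = π(0.322)⁴/32 = 1.055×10^-3 m⁴.
τ_max = T·r/J = 65680 × 0.161 / 1.055×10^-3 = 1.002×10^7 Pa.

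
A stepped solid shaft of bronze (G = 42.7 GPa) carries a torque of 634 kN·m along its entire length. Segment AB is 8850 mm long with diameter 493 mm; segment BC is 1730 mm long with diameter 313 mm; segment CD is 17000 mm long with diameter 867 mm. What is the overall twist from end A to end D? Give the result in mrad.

54.5 mrad

J_AB = π(0.493)⁴/32 = 5.80×10^-3 m⁴; J_BC = π(0.313)⁴/32 = 9.42×10^-4 m⁴; J_CD = π(0.867)⁴/32 = 0.0555 m⁴.
θ = (T/G)·Σ L_i/J_i = (634000/42.7×10⁹)·(8.85/5.80×10^-3 + 1.73/9.42×10^-4 + 17.0/0.0555) = 0.05447 rad.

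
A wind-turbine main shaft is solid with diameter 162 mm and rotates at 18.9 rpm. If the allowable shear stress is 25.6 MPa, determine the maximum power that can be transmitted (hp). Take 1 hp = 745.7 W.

J = πd⁴/32 = π(0.162)⁴/32 = 6.762×10^-5 m⁴.
T_max = τ_allow·J/r = 2.56×10^7 × 6.762×10^-5 / 0.0810 = 21370 N·m.
ω = 2π·18.9/60 = 1.979 rad/s, so P_max = T_max·ω = 4.230×10^4 W.

56.7 hp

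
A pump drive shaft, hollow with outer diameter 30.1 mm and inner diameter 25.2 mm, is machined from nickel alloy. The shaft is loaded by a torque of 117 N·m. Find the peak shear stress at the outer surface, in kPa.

43000 kPa

J = π(d_o⁴ − d_i⁴)/32 = π(0.0301⁴ − 0.0252⁴)/32 = 4.100×10^-8 m⁴.
τ_max = T·r/J = 117.0 × 0.0151 / 4.100×10^-8 = 4.295×10^7 Pa.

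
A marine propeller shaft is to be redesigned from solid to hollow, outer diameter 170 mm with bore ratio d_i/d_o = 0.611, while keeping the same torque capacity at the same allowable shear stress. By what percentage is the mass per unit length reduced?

Equal τ_max and T ⇒ the solid shaft needs d_s³ = d_o³(1−k⁴), so d_s = 170·(1−0.611⁴)^(1/3) = 161.7 mm.
Area ratio A_h/A_s = d_o²(1−k²)/d_s² = (1−k²)/(1−k⁴)^(2/3) = 0.6926.
Mass saving = 1 − 0.6926 = 30.7 %.

30.7 %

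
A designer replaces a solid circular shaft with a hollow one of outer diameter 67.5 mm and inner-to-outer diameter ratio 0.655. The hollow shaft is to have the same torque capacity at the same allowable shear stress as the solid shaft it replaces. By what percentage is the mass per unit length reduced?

34.6 %

Equal τ_max and T ⇒ the solid shaft needs d_s³ = d_o³(1−k⁴), so d_s = 67.5·(1−0.655⁴)^(1/3) = 63.07 mm.
Area ratio A_h/A_s = d_o²(1−k²)/d_s² = (1−k²)/(1−k⁴)^(2/3) = 0.6539.
Mass saving = 1 − 0.6539 = 34.6 %.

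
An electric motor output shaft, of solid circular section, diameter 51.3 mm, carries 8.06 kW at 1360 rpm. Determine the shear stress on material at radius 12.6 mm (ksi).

ω = 2π·1360/60 = 142.4 rad/s, so T = P/ω = 8.06×10³ / 142.4 = 56.59 N·m.
J = πd⁴/32 = π(0.0513)⁴/32 = 6.799×10^-7 m⁴.
Shear stress varies linearly with radius: τ = T·r/J = 56.59 × 0.0126 / 6.799×10^-7 = 1.049×10^6 Pa.

0.152 ksi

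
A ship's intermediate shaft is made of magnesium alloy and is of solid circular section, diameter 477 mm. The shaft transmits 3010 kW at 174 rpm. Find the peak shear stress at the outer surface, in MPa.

ω = 2π·174/60 = 18.22 rad/s, so T = P/ω = 3010×10³ / 18.22 = 165200 N·m.
J = πd⁴/32 = π(0.477)⁴/32 = 5.082×10^-3 m⁴.
τ_max = T·r/J = 165200 × 0.238 / 5.082×10^-3 = 7.752×10^6 Pa.

7.75 MPa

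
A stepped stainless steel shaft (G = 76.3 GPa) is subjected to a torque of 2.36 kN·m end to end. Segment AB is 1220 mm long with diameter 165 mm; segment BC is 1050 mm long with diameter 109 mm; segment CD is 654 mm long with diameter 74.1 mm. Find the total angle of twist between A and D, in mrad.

9.70 mrad

J_AB = π(0.165)⁴/32 = 7.28×10^-5 m⁴; J_BC = π(0.109)⁴/32 = 1.39×10^-5 m⁴; J_CD = π(0.0741)⁴/32 = 2.96×10^-6 m⁴.
θ = (T/G)·Σ L_i/J_i = (2360/76.3×10⁹)·(1.22/7.28×10^-5 + 1.05/1.39×10^-5 + 0.654/2.96×10^-6) = 9.696×10^-3 rad.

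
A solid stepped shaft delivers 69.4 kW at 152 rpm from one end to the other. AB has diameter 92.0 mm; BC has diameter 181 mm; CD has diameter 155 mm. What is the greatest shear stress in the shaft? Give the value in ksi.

4.14 ksi

ω = 2π·152/60 = 15.92 rad/s, so T = P/ω = 69.4×10³ / 15.92 = 4360 N·m.
Under the same torque, τ_max = 16T/(πd³) is largest where d is smallest — segment AB (d = 92.0 mm).
τ_max = 16·4360/(π·(0.0920)³) = 2.852×10^7 Pa.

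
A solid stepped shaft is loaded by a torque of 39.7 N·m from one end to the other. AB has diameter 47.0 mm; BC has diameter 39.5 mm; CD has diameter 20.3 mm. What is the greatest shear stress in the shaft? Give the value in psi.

3510 psi

Under the same torque, τ_max = 16T/(πd³) is largest where d is smallest — segment CD (d = 20.3 mm).
τ_max = 16·39.70/(π·(0.0203)³) = 2.417×10^7 Pa.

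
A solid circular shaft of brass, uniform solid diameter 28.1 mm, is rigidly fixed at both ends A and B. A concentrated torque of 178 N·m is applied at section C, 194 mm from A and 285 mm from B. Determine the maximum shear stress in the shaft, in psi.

3530 psi

With uniform GJ and both ends fixed, compatibility θ_AC = θ_CB gives T_A·a = T_B·b, together with T_A + T_B = T₀.
T_A = T₀·b/(a+b) = 178.0·285/479.0 = 105.9 N·m; T_B = 72.09 N·m.
τ in each portion: τ_AC = 2.43×10^7 Pa, τ_CB = 1.65×10^7 Pa; maximum is in AC.
τ_max = T_AC·r/J = 105.9·0.0140/6.12×10^-8 = 2.431×10^7 Pa.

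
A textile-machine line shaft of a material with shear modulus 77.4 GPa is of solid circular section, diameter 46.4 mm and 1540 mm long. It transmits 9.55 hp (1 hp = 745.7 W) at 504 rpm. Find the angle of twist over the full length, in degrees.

ω = 2π·504/60 = 52.78 rad/s, so T = P/ω = 9.55×745.7 / 52.78 = 134.9 N·m.
J = πd⁴/32 = π(0.0464)⁴/32 = 4.551×10^-7 m⁴.
θ = T·L/(G·J) = 134.9 × 1.54 / (77.4×10⁹ × 4.551×10^-7) = 5.900×10^-3 rad.

0.338°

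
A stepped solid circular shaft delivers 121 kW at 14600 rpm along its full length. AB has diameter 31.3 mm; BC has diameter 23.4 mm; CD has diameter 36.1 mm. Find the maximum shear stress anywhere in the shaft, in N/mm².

31.5 N/mm²

ω = 2π·14600/60 = 1529 rad/s, so T = P/ω = 121×10³ / 1529 = 79.14 N·m.
Under the same torque, τ_max = 16T/(πd³) is largest where d is smallest — segment BC (d = 23.4 mm).
τ_max = 16·79.14/(π·(0.0234)³) = 3.146×10^7 Pa.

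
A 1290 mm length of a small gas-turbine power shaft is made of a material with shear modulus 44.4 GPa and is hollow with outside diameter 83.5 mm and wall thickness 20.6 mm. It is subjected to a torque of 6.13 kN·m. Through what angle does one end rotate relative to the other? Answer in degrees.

J = π(d_o⁴ − d_i⁴)/32 = π(0.0835⁴ − 0.0423⁴)/32 = 4.458×10^-6 m⁴.
θ = T·L/(G·J) = 6130 × 1.29 / (44.4×10⁹ × 4.458×10^-6) = 0.03995 rad.

2.29°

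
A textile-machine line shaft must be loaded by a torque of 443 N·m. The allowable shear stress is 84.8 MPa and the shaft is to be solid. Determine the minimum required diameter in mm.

For a solid shaft τ_max = 16T/(πd³), so d = (16T/(π τ_allow))^(1/3) = (16·443.0/(π·8.48×10^7))^(1/3) = 0.02985 m.

29.9 mm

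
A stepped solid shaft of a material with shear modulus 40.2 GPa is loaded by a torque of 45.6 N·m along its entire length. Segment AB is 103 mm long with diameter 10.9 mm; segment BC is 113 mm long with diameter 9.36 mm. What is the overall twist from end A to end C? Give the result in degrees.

J_AB = π(0.0109)⁴/32 = 1.39×10^-9 m⁴; J_BC = π(0.00936)⁴/32 = 7.54×10^-10 m⁴.
θ = (T/G)·Σ L_i/J_i = (45.60/40.2×10⁹)·(0.103/1.39×10^-9 + 0.113/7.54×10^-10) = 0.2544 rad.

14.6°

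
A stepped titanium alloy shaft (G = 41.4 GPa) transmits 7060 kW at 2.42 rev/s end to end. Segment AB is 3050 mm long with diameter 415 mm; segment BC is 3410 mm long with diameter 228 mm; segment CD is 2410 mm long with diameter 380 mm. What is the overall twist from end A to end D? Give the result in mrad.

ω = 2π·2.42 = 15.21 rad/s, so T = P/ω = 7060×10³ / 15.21 = 464300 N·m.
J_AB = π(0.415)⁴/32 = 2.91×10^-3 m⁴; J_BC = π(0.228)⁴/32 = 2.65×10^-4 m⁴; J_CD = π(0.380)⁴/32 = 2.05×10^-3 m⁴.
θ = (T/G)·Σ L_i/J_i = (464300/41.4×10⁹)·(3.05/2.91×10^-3 + 3.41/2.65×10^-4 + 2.41/2.05×10^-3) = 0.1691 rad.

169 mrad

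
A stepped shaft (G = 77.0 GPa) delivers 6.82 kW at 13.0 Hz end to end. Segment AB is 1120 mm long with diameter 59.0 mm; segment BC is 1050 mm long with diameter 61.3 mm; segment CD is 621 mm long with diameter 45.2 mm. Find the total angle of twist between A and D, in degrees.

0.200°

ω = 2π·13.0 = 81.68 rad/s, so T = P/ω = 6.82×10³ / 81.68 = 83.50 N·m.
J_AB = π(0.0590)⁴/32 = 1.19×10^-6 m⁴; J_BC = π(0.0613)⁴/32 = 1.39×10^-6 m⁴; J_CD = π(0.0452)⁴/32 = 4.10×10^-7 m⁴.
θ = (T/G)·Σ L_i/J_i = (83.50/77.0×10⁹)·(1.12/1.19×10^-6 + 1.05/1.39×10^-6 + 0.621/4.10×10^-7) = 3.485×10^-3 rad.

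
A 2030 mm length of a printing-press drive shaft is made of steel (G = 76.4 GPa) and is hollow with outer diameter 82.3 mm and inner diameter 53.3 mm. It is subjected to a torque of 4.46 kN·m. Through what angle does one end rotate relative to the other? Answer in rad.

0.0319 rad

J = π(d_o⁴ − d_i⁴)/32 = π(0.0823⁴ − 0.0533⁴)/32 = 3.712×10^-6 m⁴.
θ = T·L/(G·J) = 4460 × 2.03 / (76.4×10⁹ × 3.712×10^-6) = 0.03193 rad.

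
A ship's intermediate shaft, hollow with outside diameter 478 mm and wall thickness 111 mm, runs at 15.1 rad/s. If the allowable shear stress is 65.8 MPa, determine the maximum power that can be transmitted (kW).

19600 kW

J = π(d_o⁴ − d_i⁴)/32 = π(0.478⁴ − 0.256⁴)/32 = 4.704×10^-3 m⁴.
T_max = τ_allow·J/r = 6.58×10^7 × 4.704×10^-3 / 0.239 = 1.295e6 N·m.
ω = 15.1 rad/s, so P_max = T_max·ω = 1.955×10^7 W.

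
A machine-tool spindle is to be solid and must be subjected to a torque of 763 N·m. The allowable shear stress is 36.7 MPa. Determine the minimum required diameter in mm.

47.3 mm

For a solid shaft τ_max = 16T/(πd³), so d = (16T/(π τ_allow))^(1/3) = (16·763.0/(π·3.67×10^7))^(1/3) = 0.04731 m.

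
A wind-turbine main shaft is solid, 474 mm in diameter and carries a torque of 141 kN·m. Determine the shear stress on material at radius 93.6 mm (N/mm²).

J = πd⁴/32 = π(0.474)⁴/32 = 4.956×10^-3 m⁴.
Shear stress varies linearly with radius: τ = T·r/J = 141000 × 0.0936 / 4.956×10^-3 = 2.663×10^6 Pa.

2.66 N/mm²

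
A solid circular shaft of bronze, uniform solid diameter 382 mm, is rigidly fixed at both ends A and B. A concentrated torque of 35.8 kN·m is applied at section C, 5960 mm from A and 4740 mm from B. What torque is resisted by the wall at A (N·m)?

15900 N·m

With uniform GJ and both ends fixed, compatibility θ_AC = θ_CB gives T_A·a = T_B·b, together with T_A + T_B = T₀.
T_A = T₀·b/(a+b) = 35800·4740/10700 = 15860 N·m; T_B = 19940 N·m.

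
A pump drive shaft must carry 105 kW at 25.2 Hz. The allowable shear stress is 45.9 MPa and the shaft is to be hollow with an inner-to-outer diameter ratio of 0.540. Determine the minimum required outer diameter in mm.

43.2 mm

ω = 2π·25.2 = 158.3 rad/s, so T = P/ω = 105×10³ / 158.3 = 663.1 N·m.
For a hollow shaft with d_i/d_o = 0.540: τ_max = 16T/(π d_o³ (1−k⁴)), so d_o = [16T/(π τ_allow (1−k⁴))]^(1/3) = [16·663.1/(π·4.59×10^7·0.9150)]^(1/3) = 0.04316 m.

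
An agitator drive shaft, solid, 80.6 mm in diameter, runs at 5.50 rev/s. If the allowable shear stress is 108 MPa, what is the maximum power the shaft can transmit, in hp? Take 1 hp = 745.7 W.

515 hp

J = πd⁴/32 = π(0.0806)⁴/32 = 4.143×10^-6 m⁴.
T_max = τ_allow·J/r = 1.08×10^8 × 4.143×10^-6 / 0.0403 = 11100 N·m.
ω = 2π·5.50 = 34.56 rad/s, so P_max = T_max·ω = 3.837×10^5 W.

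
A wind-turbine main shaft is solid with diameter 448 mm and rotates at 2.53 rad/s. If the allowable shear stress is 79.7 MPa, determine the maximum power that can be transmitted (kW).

J = πd⁴/32 = π(0.448)⁴/32 = 3.955×10^-3 m⁴.
T_max = τ_allow·J/r = 7.97×10^7 × 3.955×10^-3 / 0.224 = 1.407e6 N·m.
ω = 2.53 rad/s, so P_max = T_max·ω = 3.560×10^6 W.

3560 kW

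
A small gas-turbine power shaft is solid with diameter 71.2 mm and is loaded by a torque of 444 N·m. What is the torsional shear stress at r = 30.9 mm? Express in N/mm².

5.44 N/mm²

J = πd⁴/32 = π(0.0712)⁴/32 = 2.523×10^-6 m⁴.
Shear stress varies linearly with radius: τ = T·r/J = 444.0 × 0.0309 / 2.523×10^-6 = 5.438×10^6 Pa.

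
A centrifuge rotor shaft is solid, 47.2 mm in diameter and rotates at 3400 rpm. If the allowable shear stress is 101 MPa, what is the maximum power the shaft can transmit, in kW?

742 kW

J = πd⁴/32 = π(0.0472)⁴/32 = 4.873×10^-7 m⁴.
T_max = τ_allow·J/r = 1.01×10^8 × 4.873×10^-7 / 0.0236 = 2085 N·m.
ω = 2π·3400/60 = 356.0 rad/s, so P_max = T_max·ω = 7.425×10^5 W.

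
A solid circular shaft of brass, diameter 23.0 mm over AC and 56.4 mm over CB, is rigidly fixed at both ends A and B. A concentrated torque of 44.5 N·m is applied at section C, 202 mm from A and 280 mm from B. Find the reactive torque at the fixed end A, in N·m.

1.64 N·m

Compatibility: T_A·a/J_AC = T_B·b/J_CB with T_A + T_B = T₀.
J_AC = 2.75×10^-8 m⁴, J_CB = 9.93×10^-7 m⁴, so T_A = T₀·(J_AC/a)/((J_AC/a)+(J_CB/b)) = 1.643 N·m, T_B = 42.86 N·m.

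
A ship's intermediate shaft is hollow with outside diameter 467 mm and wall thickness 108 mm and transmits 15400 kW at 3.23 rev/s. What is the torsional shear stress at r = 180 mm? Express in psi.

4630 psi

ω = 2π·3.23 = 20.29 rad/s, so T = P/ω = 15400×10³ / 20.29 = 758800 N·m.
J = π(d_o⁴ − d_i⁴)/32 = π(0.467⁴ − 0.251⁴)/32 = 4.280×10^-3 m⁴.
Shear stress varies linearly with radius: τ = T·r/J = 758800 × 0.180 / 4.280×10^-3 = 3.191×10^7 Pa.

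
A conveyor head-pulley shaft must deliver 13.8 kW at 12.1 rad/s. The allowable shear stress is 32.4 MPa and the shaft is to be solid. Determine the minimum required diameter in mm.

56.4 mm

ω = 12.1 rad/s, so T = P/ω = 13.8×10³ / 12.10 = 1140 N·m.
For a solid shaft τ_max = 16T/(πd³), so d = (16T/(π τ_allow))^(1/3) = (16·1140/(π·3.24×10^7))^(1/3) = 0.05639 m.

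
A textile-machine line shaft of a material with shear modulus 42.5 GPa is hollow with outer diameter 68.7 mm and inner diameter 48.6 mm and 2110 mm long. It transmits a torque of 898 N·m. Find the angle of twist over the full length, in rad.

J = π(d_o⁴ − d_i⁴)/32 = π(0.0687⁴ − 0.0486⁴)/32 = 1.639×10^-6 m⁴.
θ = T·L/(G·J) = 898.0 × 2.11 / (42.5×10⁹ × 1.639×10^-6) = 0.02720 rad.

0.0272 rad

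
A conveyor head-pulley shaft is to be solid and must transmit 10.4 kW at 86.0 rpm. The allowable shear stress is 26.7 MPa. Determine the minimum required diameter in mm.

60.4 mm

ω = 2π·86.0/60 = 9.006 rad/s, so T = P/ω = 10.4×10³ / 9.006 = 1155 N·m.
For a solid shaft τ_max = 16T/(πd³), so d = (16T/(π τ_allow))^(1/3) = (16·1155/(π·2.67×10^7))^(1/3) = 0.06039 m.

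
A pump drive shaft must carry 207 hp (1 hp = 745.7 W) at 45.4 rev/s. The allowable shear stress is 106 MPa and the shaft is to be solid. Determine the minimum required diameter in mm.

ω = 2π·45.4 = 285.3 rad/s, so T = P/ω = 207×745.7 / 285.3 = 541.1 N·m.
For a solid shaft τ_max = 16T/(πd³), so d = (16T/(π τ_allow))^(1/3) = (16·541.1/(π·1.06×10^8))^(1/3) = 0.02962 m.

29.6 mm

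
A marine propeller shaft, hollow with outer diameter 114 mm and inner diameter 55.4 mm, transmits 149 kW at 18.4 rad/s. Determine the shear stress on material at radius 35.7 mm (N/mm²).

ω = 18.4 rad/s, so T = P/ω = 149×10³ / 18.40 = 8098 N·m.
J = π(d_o⁴ − d_i⁴)/32 = π(0.114⁴ − 0.0554⁴)/32 = 1.566×10^-5 m⁴.
Shear stress varies linearly with radius: τ = T·r/J = 8098 × 0.0357 / 1.566×10^-5 = 1.846×10^7 Pa.

18.5 N/mm²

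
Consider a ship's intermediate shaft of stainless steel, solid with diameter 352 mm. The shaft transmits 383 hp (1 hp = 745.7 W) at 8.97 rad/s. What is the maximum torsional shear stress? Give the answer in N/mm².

ω = 8.97 rad/s, so T = P/ω = 383×745.7 / 8.970 = 31840 N·m.
J = πd⁴/32 = π(0.352)⁴/32 = 1.507×10^-3 m⁴.
τ_max = T·r/J = 31840 × 0.176 / 1.507×10^-3 = 3.718×10^6 Pa.

3.72 N/mm²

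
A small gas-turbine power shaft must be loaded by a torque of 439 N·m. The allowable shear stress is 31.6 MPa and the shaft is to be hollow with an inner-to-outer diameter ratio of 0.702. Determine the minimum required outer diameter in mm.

For a hollow shaft with d_i/d_o = 0.702: τ_max = 16T/(π d_o³ (1−k⁴)), so d_o = [16T/(π τ_allow (1−k⁴))]^(1/3) = [16·439.0/(π·3.16×10^7·0.7571)]^(1/3) = 0.04538 m.

45.4 mm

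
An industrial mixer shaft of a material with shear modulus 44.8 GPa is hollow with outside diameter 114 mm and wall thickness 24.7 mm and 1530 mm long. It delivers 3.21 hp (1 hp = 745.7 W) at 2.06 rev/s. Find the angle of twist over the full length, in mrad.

ω = 2π·2.06 = 12.94 rad/s, so T = P/ω = 3.21×745.7 / 12.94 = 184.9 N·m.
J = π(d_o⁴ − d_i⁴)/32 = π(0.114⁴ − 0.0646⁴)/32 = 1.487×10^-5 m⁴.
θ = T·L/(G·J) = 184.9 × 1.53 / (44.8×10⁹ × 1.487×10^-5) = 4.247×10^-4 rad.

0.425 mrad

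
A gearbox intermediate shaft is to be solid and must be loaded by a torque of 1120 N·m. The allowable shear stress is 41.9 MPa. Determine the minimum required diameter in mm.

For a solid shaft τ_max = 16T/(πd³), so d = (16T/(π τ_allow))^(1/3) = (16·1120/(π·4.19×10^7))^(1/3) = 0.05144 m.

51.4 mm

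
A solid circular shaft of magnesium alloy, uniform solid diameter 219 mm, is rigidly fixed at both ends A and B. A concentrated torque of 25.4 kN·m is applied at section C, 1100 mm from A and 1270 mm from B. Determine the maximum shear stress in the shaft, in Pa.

With uniform GJ and both ends fixed, compatibility θ_AC = θ_CB gives T_A·a = T_B·b, together with T_A + T_B = T₀.
T_A = T₀·b/(a+b) = 25400·1270/2370 = 13610 N·m; T_B = 11790 N·m.
τ in each portion: τ_AC = 6.60×10^6 Pa, τ_CB = 5.72×10^6 Pa; maximum is in AC.
τ_max = T_AC·r/J = 13610·0.110/2.26×10^-4 = 6.600×10^6 Pa.

6.60e6 Pa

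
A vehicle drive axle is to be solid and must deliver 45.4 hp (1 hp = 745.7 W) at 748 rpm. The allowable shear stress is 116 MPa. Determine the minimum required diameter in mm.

ω = 2π·748/60 = 78.33 rad/s, so T = P/ω = 45.4×745.7 / 78.33 = 432.2 N·m.
For a solid shaft τ_max = 16T/(πd³), so d = (16T/(π τ_allow))^(1/3) = (16·432.2/(π·1.16×10^8))^(1/3) = 0.02667 m.

26.7 mm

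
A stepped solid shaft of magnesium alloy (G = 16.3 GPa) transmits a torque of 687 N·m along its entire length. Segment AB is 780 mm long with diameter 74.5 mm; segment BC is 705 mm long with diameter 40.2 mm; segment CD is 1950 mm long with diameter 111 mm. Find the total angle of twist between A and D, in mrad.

132 mrad

J_AB = π(0.0745)⁴/32 = 3.02×10^-6 m⁴; J_BC = π(0.0402)⁴/32 = 2.56×10^-7 m⁴; J_CD = π(0.111)⁴/32 = 1.49×10^-5 m⁴.
θ = (T/G)·Σ L_i/J_i = (687.0/16.3×10⁹)·(0.780/3.02×10^-6 + 0.705/2.56×10^-7 + 1.95/1.49×10^-5) = 0.1323 rad.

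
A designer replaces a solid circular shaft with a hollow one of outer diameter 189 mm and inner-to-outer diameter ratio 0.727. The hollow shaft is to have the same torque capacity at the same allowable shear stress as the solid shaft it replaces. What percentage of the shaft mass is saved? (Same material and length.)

41.3 %

Equal τ_max and T ⇒ the solid shaft needs d_s³ = d_o³(1−k⁴), so d_s = 189·(1−0.727⁴)^(1/3) = 169.4 mm.
Area ratio A_h/A_s = d_o²(1−k²)/d_s² = (1−k²)/(1−k⁴)^(2/3) = 0.5865.
Mass saving = 1 − 0.5865 = 41.3 %.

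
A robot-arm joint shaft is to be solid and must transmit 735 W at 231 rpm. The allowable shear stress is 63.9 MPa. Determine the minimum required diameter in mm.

ω = 2π·231/60 = 24.19 rad/s, so T = P/ω = 735 / 24.19 = 30.38 N·m.
For a solid shaft τ_max = 16T/(πd³), so d = (16T/(π τ_allow))^(1/3) = (16·30.38/(π·6.39×10^7))^(1/3) = 0.01343 m.

13.4 mm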